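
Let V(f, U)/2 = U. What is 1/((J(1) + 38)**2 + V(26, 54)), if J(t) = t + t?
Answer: 1/1708 ≈ 0.00058548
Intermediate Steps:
V(f, U) = 2*U
J(t) = 2*t
1/((J(1) + 38)**2 + V(26, 54)) = 1/((2*1 + 38)**2 + 2*54) = 1/((2 + 38)**2 + 108) = 1/(40**2 + 108) = 1/(1600 + 108) = 1/1708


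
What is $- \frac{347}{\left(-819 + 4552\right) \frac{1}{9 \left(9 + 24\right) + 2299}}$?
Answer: $- \frac{900812}{3733} \approx -241.31$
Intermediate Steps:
$- \frac{347}{\left(-819 + 4552\right) \frac{1}{9 \left(9 + 24\right) + 2299}} = - \frac{347}{3733 \frac{1}{9 \cdot 33 + 2299}} = - \frac{347}{3733 \frac{1}{297 + 2299}} = - \frac{347}{3733 \cdot \frac{1}{2596}} = - \frac{347}{\frac{3733}{2596}} = \left(-347\right) \frac{2596}{3733} = - \frac{900812}{3733}$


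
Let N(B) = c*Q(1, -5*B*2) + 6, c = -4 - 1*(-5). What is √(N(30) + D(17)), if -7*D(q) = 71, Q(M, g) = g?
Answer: I*√14903/7 ≈ 17.44*I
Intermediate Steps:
D(q) = -71/7 (D(q) = -⅐*71 = -71/7)
c = 1 (c = -4 + 5 = 1)
N(B) = 6 - 10*B (N(B) = 1*(-5*B*2) + 6 = 1*(-10*B) + 6 = -10*B + 6 = 6 - 10*B)
√(N(30) + D(17)) = √((6 - 10*30) - 71/7) = √((6 - 300) - 71/7) = √(-294 - 71/7) = √(-2129/7) = I*√14903/7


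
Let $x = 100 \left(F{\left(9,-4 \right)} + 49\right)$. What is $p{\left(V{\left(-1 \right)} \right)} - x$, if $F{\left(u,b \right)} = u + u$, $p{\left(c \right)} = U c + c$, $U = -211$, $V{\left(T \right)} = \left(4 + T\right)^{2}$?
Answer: $-8590$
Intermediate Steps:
$p{\left(c \right)} = - 210 c$ ($p{\left(c \right)} = - 211 c + c = - 210 c$)
$F{\left(u,b \right)} = 2 u$
$x = 6700$ ($x = 100 \left(2 \cdot 9 + 49\right) = 100 \left(18 + 49\right) = 100 \cdot 67 = 6700$)
$p{\left(V{\left(-1 \right)} \right)} - x = - 210 \left(4 - 1\right)^{2} - 6700 = - 210 \cdot 3^{2} - 6700 = \left(-210\right) 9 - 6700 = -1890 - 6700 = -8590$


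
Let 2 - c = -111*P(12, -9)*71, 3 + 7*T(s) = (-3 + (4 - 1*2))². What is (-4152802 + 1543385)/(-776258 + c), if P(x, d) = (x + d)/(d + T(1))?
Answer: 169612105/50622141 ≈ 3.3506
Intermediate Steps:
T(s) = -2/7 (T(s) = -3/7 + (-3 + (4 - 1*2))²/7 = -3/7 + (-3 + (4 - 2))²/7 = -3/7 + (-3 + 2)²/7 = -3/7 + (⅐)*(-1)² = -3/7 + (⅐)*1 = -3/7 + ⅐ = -2/7)
P(x, d) = (d + x)/(-2/7 + d) (P(x, d) = (x + d)/(d - 2/7) = (d + x)/(-2/7 + d))
c = -165371/65 (c = 2 - (-777*(-9 + 12)/(-2 + 7*(-9)))*71 = 2 - (-777*3/(-2 - 63))*71 = 2 - (-777*3/(-65))*71 = 2 - (-777*(-1)*3/65)*71 = 2 - (-111*(-21/65))*71 = 2 - 2331*71/65 = 2 - 1*165501/65 = 2 - 165501/65 = -165371/65 ≈ -2544.2)
(-4152802 + 1543385)/(-776258 + c) = (-4152802 + 1543385)/(-776258 - 165371/65) = -2609417/(-50622141/65) = -2609417*(-65/50622141) = 169612105/50622141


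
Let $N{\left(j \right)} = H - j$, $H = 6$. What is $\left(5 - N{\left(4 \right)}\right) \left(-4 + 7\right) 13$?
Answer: $117$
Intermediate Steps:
$N{\left(j \right)} = 6 - j$
$\left(5 - N{\left(4 \right)}\right) \left(-4 + 7\right) 13 = \left(5 - \left(6 - 4\right)\right) \left(-4 + 7\right) 13 = \left(5 - \left(6 - 4\right)\right) 3 \cdot 13 = \left(5 - 2\right) 3 \cdot 13 = 3 \cdot 3 \cdot 13 = 9 \cdot 13 = 117$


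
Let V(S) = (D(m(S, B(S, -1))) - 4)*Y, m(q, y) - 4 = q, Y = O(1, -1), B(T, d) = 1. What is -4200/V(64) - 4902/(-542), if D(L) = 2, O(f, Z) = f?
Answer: 571551/271 ≈ 2109.0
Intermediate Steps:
Y = 1
m(q, y) = 4 + q
V(S) = -2 (V(S) = (2 - 4)*1 = -2*1 = -2)
-4200/V(64) - 4902/(-542) = -4200/(-2) - 4902/(-542) = -4200*(-½) - 4902*(-1/542) = 2100 + 2451/271 = 571551/271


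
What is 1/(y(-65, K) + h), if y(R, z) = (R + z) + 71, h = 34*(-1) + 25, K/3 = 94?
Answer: 1/279 ≈ 0.0035842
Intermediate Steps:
K = 282 (K = 3*94 = 282)
h = -9 (h = -34 + 25 = -9)
y(R, z) = 71 + R + z
1/(y(-65, K) + h) = 1/((71 - 65 + 282) - 9) = 1/(288 - 9) = 1/279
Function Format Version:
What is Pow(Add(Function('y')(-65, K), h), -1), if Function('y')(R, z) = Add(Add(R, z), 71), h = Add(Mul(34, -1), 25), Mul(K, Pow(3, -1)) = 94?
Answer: Rational(1, 279) ≈ 0.0035842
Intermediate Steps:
K = 282 (K = Mul(3, 94) = 282)
h = -9 (h = Add(-34, 25) = -9)
Function('y')(R, z) = Add(71, R, z)
Pow(Add(Function('y')(-65, K), h), -1) = Pow(Add(Add(71, -65, 282), -9), -1) = Pow(Add(288, -9), -1) = Pow(279, -1) = Rational(1, 279)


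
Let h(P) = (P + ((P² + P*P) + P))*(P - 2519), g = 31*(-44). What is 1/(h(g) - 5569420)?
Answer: -1/14443588532 ≈ -6.9235e-11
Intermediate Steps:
g = -1364
h(P) = (-2519 + P)*(2*P + 2*P²) (h(P) = (P + ((P² + P²) + P))*(-2519 + P) = (P + (2*P² + P))*(-2519 + P) = (P + (P + 2*P²))*(-2519 + P) = (2*P + 2*P²)*(-2519 + P) = (-2519 + P)*(2*P + 2*P²))
1/(h(g) - 5569420) = 1/(2*(-1364)*(-2519 + (-1364)² - 2518*(-1364)) - 5569420) = 1/(2*(-1364)*(-2519 + 1860496 + 3434552) - 5569420) = 1/(2*(-1364)*5292529 - 5569420) = 1/(-14438019112 - 5569420) = 1/(-14443588532) = -1/14443588532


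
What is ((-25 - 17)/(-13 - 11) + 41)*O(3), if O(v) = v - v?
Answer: 0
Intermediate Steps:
O(v) = 0
((-25 - 17)/(-13 - 11) + 41)*O(3) = ((-25 - 17)/(-13 - 11) + 41)*0 = (-42/(-24) + 41)*0 = (-42*(-1/24) + 41)*0 = (7/4 + 41)*0 = (171/4)*0 = 0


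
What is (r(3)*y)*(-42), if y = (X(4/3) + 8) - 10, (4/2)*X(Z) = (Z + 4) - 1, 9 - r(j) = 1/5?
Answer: -308/5 ≈ -61.600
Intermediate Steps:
r(j) = 44/5 (r(j) = 9 - 1/5 = 44/5)
X(Z) = 3/2 + Z/2 (X(Z) = ((Z + 4) - 1)/2 = ((4 + Z) - 1)/2 = (3 + Z)/2 = 3/2 + Z/2)
y = 1/6 (y = ((3/2 + (4/3)/2) + 8) - 10 = ((3/2 + (4*(1/3))/2) + 8) - 10 = ((3/2 + (1/2)*(4/3)) + 8) - 10 = ((3/2 + 2/3) + 8) - 10 = (13/6 + 8) - 10 = 61/6 - 10 = 1/6 ≈ 0.16667)
(r(3)*y)*(-42) = ((44/5)*(1/6))*(-42) = (22/15)*(-42) = -308/5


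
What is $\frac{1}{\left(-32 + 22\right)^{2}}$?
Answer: $\frac{1}{100} \approx 0.01$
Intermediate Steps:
$\frac{1}{\left(-32 + 22\right)^{2}} = \frac{1}{\left(-10\right)^{2}} = \frac{1}{100}$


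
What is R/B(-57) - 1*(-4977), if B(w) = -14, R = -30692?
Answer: 50185/7 ≈ 7169.3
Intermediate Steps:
R/B(-57) - 1*(-4977) = -30692/(-14) - 1*(-4977) = -30692*(-1/14) + 4977 = 15346/7 + 4977 = 50185/7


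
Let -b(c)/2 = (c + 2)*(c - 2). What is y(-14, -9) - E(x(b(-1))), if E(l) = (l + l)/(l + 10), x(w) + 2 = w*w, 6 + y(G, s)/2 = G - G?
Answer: -149/11 ≈ -13.545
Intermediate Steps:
y(G, s) = -12 (y(G, s) = -12 + 2*(G - G) = -12 + 2*0 = -12 + 0 = -12)
b(c) = -2*(-2 + c)*(2 + c) (b(c) = -2*(c + 2)*(c - 2) = -2*(2 + c)*(-2 + c) = -2*(-2 + c)*(2 + c))
x(w) = -2 + w² (x(w) = -2 + w*w = -2 + w²)
E(l) = 2*l/(10 + l) (E(l) = (2*l)/(10 + l) = 2*l/(10 + l))
y(-14, -9) - E(x(b(-1))) = -12 - 2*(-2 + (8 - 2*(-1)²)²)/(10 + (-2 + (8 - 2*(-1)²)²)) = -12 - 2*(-2 + (8 - 2*1)²)/(10 + (-2 + (8 - 2*1)²)) = -12 - 2*(-2 + (8 - 2)²)/(10 + (-2 + (8 - 2)²)) = -12 - 2*(-2 + 6²)/(10 + (-2 + 6²)) = -12 - 2*(-2 + 36)/(10 + (-2 + 36)) = -12 - 2*34/(10 + 34) = -12 - 2*34/44 = -12 - 1*17/11 = -12 - 17/11 = -149/11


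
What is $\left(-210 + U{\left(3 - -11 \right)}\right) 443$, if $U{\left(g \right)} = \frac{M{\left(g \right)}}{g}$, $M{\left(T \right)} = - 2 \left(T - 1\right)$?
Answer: $- \frac{656969}{7} \approx -93853.0$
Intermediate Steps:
$M{\left(T \right)} = 2 - 2 T$ ($M{\left(T \right)} = - 2 \left(-1 + T\right) = 2 - 2 T$)
$U{\left(g \right)} = \frac{2 - 2 g}{g}$
$\left(-210 + U{\left(3 - -11 \right)}\right) 443 = \left(-210 - \left(2 - \frac{2}{3 - -11}\right)\right) 443 = \left(-210 - \left(2 - \frac{2}{3 + 11}\right)\right) 443 = \left(-210 - \left(2 - \frac{2}{14}\right)\right) 443 = \left(-210 + \left(-2 + 2 \cdot \frac{1}{14}\right)\right) 443 = \left(-210 + \left(-2 + \frac{1}{7}\right)\right) 443 = \left(-210 - \frac{13}{7}\right) 443 = \left(- \frac{1483}{7}\right) 443 = - \frac{656969}{7}$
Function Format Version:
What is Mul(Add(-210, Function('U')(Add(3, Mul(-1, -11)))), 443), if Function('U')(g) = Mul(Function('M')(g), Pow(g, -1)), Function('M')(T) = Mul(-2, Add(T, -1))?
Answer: Rational(-656969, 7) ≈ -93853.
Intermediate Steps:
Function('M')(T) = Add(2, Mul(-2, T)) (Function('M')(T) = Mul(-2, Add(-1, T)) = Add(2, Mul(-2, T)))
Function('U')(g) = Mul(Pow(g, -1), Add(2, Mul(-2, g))) (Function('U')(g) = Mul(Add(2, Mul(-2, g)), Pow(g, -1)) = Mul(Pow(g, -1), Add(2, Mul(-2, g))))
Mul(Add(-210, Function('U')(Add(3, Mul(-1, -11)))), 443) = Mul(Add(-210, Add(-2, Mul(2, Pow(Add(3, Mul(-1, -11)), -1)))), 443) = Mul(Add(-210, Add(-2, Mul(2, Pow(Add(3, 11), -1)))), 443) = Mul(Add(-210, Add(-2, Mul(2, Pow(14, -1)))), 443) = Mul(Add(-210, Add(-2, Mul(2, Rational(1, 14)))), 443) = Mul(Add(-210, Add(-2, Rational(1, 7))), 443) = Mul(Add(-210, Rational(-13, 7)), 443) = Mul(Rational(-1483, 7), 443) = Rational(-656969, 7)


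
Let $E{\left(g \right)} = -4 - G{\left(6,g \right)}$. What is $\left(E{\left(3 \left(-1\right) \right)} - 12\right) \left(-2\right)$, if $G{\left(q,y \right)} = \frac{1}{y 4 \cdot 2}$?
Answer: $\frac{383}{12} \approx 31.917$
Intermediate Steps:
$G{\left(q,y \right)} = \frac{1}{8 y}$ ($G{\left(q,y \right)} = \frac{1}{4 y 2} = \frac{1}{8 y}$)
$E{\left(g \right)} = -4 - \frac{1}{8 g}$
$\left(E{\left(3 \left(-1\right) \right)} - 12\right) \left(-2\right) = \left(\left(-4 - \frac{1}{8 \cdot 3 \left(-1\right)}\right) - 12\right) \left(-2\right) = \left(\left(-4 - \frac{1}{8 \left(-3\right)}\right) - 12\right) \left(-2\right) = \left(\left(-4 - - \frac{1}{24}\right) - 12\right) \left(-2\right) = \left(\left(-4 + \frac{1}{24}\right) - 12\right) \left(-2\right) = \left(- \frac{95}{24} - 12\right) \left(-2\right) = \left(- \frac{383}{24}\right) \left(-2\right) = \frac{383}{12}$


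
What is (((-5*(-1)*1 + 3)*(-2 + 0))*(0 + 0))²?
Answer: 0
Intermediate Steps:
(((-5*(-1)*1 + 3)*(-2 + 0))*(0 + 0))² = (((5*1 + 3)*(-2))*0)² = (((5 + 3)*(-2))*0)² = ((8*(-2))*0)² = (-16*0)² = 0² = 0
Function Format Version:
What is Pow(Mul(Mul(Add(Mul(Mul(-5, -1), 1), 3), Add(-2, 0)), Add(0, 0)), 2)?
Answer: 0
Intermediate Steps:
Pow(Mul(Mul(Add(Mul(Mul(-5, -1), 1), 3), Add(-2, 0)), Add(0, 0)), 2) = Pow(Mul(Mul(Add(Mul(5, 1), 3), -2), 0), 2) = Pow(Mul(Mul(Add(5, 3), -2), 0), 2) = Pow(Mul(Mul(8, -2), 0), 2) = Pow(Mul(-16, 0), 2) = Pow(0, 2) = 0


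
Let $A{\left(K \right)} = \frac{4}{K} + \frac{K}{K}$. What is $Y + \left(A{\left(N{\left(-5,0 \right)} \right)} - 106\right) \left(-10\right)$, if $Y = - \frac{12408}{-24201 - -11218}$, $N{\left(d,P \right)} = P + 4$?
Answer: $\frac{13514728}{12983} \approx 1041.0$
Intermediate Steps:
$N{\left(d,P \right)} = 4 + P$
$A{\left(K \right)} = 1 + \frac{4}{K}$ ($A{\left(K \right)} = \frac{4}{K} + 1 = 1 + \frac{4}{K}$)
$Y = \frac{12408}{12983}$ ($Y = - \frac{12408}{-24201 + 11218} = - \frac{12408}{-12983} = \left(-12408\right) \left(- \frac{1}{12983}\right) = \frac{12408}{12983} \approx 0.95571$)
$Y + \left(A{\left(N{\left(-5,0 \right)} \right)} - 106\right) \left(-10\right) = \frac{12408}{12983} + \left(\frac{4 + \left(4 + 0\right)}{4 + 0} - 106\right) \left(-10\right) = \frac{12408}{12983} + \left(\frac{4 + 4}{4} - 106\right) \left(-10\right) = \frac{12408}{12983} + \left(\frac{1}{4} \cdot 8 - 106\right) \left(-10\right) = \frac{12408}{12983} + \left(2 - 106\right) \left(-10\right) = \frac{12408}{12983} - -1040 = \frac{12408}{12983} + 1040 = \frac{13514728}{12983}$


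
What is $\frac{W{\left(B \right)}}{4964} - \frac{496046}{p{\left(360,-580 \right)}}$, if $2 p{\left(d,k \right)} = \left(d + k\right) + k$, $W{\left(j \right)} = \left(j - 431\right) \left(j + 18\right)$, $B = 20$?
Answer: $\frac{307015643}{248200} \approx 1237.0$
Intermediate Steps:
$W{\left(j \right)} = \left(-431 + j\right) \left(18 + j\right)$
$p{\left(d,k \right)} = k + \frac{d}{2}$ ($p{\left(d,k \right)} = \frac{\left(d + k\right) + k}{2} = \frac{d + 2 k}{2} = k + \frac{d}{2}$)
$\frac{W{\left(B \right)}}{4964} - \frac{496046}{p{\left(360,-580 \right)}} = \frac{-7758 + 20^{2} - 8260}{4964} - \frac{496046}{-580 + \frac{1}{2} \cdot 360} = \left(-7758 + 400 - 8260\right) \frac{1}{4964} - \frac{496046}{-580 + 180} = \left(-15618\right) \frac{1}{4964} - \frac{496046}{-400} = - \frac{7809}{2482} - - \frac{248023}{200} = - \frac{7809}{2482} + \frac{248023}{200} = \frac{307015643}{248200}$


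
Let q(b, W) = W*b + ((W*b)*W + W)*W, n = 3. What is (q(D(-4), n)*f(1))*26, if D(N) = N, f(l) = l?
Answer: -2886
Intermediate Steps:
q(b, W) = W*b + W*(W + b*W²) (q(b, W) = W*b + (b*W² + W)*W = W*b + (W + b*W²)*W = W*b + W*(W + b*W²))
(q(D(-4), n)*f(1))*26 = ((3*(3 - 4 - 4*3²))*1)*26 = ((3*(3 - 4 - 4*9))*1)*26 = ((3*(3 - 4 - 36))*1)*26 = ((3*(-37))*1)*26 = -111*1*26 = -111*26 = -2886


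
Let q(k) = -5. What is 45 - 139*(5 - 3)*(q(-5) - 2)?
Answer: 1991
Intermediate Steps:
45 - 139*(5 - 3)*(q(-5) - 2) = 45 - 139*(5 - 3)*(-5 - 2) = 45 - 278*(-7) = 45 - 139*(-14) = 45 + 1946 = 1991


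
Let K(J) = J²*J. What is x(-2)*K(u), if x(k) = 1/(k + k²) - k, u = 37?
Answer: 253265/2 ≈ 1.2663e+5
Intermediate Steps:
K(J) = J³
x(-2)*K(u) = ((1 - 1*(-2)² - 1*(-2)³)/((-2)*(1 - 2)))*37³ = -½*(1 - 1*4 - 1*(-8))/(-1)*50653 = -½*(-1)*(1 - 4 + 8)*50653 = -½*(-1)*5*50653 = (5/2)*50653 = 253265/2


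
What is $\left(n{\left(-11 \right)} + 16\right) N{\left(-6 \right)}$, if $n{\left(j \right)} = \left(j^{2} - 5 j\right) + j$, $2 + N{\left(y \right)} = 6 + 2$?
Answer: $1086$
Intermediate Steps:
$N{\left(y \right)} = 6$ ($N{\left(y \right)} = -2 + \left(6 + 2\right) = -2 + 8 = 6$)
$n{\left(j \right)} = j^{2} - 4 j$
$\left(n{\left(-11 \right)} + 16\right) N{\left(-6 \right)} = \left(- 11 \left(-4 - 11\right) + 16\right) 6 = \left(\left(-11\right) \left(-15\right) + 16\right) 6 = \left(165 + 16\right) 6 = 181 \cdot 6 = 1086$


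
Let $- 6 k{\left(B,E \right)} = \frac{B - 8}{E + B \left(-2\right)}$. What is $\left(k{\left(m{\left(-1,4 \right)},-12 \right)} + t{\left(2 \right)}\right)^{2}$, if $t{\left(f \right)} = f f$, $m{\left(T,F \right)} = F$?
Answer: $\frac{14161}{900} \approx 15.734$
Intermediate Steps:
$k{\left(B,E \right)} = - \frac{-8 + B}{6 \left(E - 2 B\right)}$ ($k{\left(B,E \right)} = - \frac{\left(B - 8\right) \frac{1}{E + B \left(-2\right)}}{6} = - \frac{\left(-8 + B\right) \frac{1}{E - 2 B}}{6} = - \frac{\frac{1}{E - 2 B} \left(-8 + B\right)}{6} = - \frac{-8 + B}{6 \left(E - 2 B\right)}$)
$t{\left(f \right)} = f^{2}$
$\left(k{\left(m{\left(-1,4 \right)},-12 \right)} + t{\left(2 \right)}\right)^{2} = \left(\frac{-8 + 4}{6 \left(\left(-1\right) \left(-12\right) + 2 \cdot 4\right)} + 2^{2}\right)^{2} = \left(\frac{1}{6} \frac{1}{12 + 8} \left(-4\right) + 4\right)^{2} = \left(\frac{1}{6} \cdot \frac{1}{20} \left(-4\right) + 4\right)^{2} = \left(- \frac{1}{30} + 4\right)^{2} = \left(\frac{119}{30}\right)^{2} = \frac{14161}{900}$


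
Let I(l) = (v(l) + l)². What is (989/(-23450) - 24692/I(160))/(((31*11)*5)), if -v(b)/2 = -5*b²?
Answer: -324483636129/13117765527328000 ≈ -2.4736e-5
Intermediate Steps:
v(b) = 10*b² (v(b) = -(-10)*b² = 10*b²)
I(l) = (l + 10*l²)² (I(l) = (10*l² + l)² = (l + 10*l²)²)
(989/(-23450) - 24692/I(160))/(((31*11)*5)) = (989/(-23450) - 24692*1/(25600*(1 + 10*160)²))/(((31*11)*5)) = (989*(-1/23450) - 24692*1/(25600*(1 + 1600)²))/((341*5)) = (-989/23450 - 24692/(25600*1601²))/1705 = (-989/23450 - 24692/(25600*2563201))*(1/1705) = (-989/23450 - 24692/65617945600)*(1/1705) = (-989/23450 - 24692*1/65617945600)*(1/1705) = (-989/23450 - 6173/16404486400)*(1/1705) = -324483636129/7693704121600*1/1705 = -324483636129/13117765527328000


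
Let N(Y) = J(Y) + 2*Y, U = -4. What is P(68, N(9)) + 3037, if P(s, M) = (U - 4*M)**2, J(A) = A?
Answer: 15581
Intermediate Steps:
N(Y) = 3*Y (N(Y) = Y + 2*Y = 3*Y)
P(s, M) = (-4 - 4*M)**2
P(68, N(9)) + 3037 = 16*(1 + 3*9)**2 + 3037 = 16*(1 + 27)**2 + 3037 = 16*28**2 + 3037 = 16*784 + 3037 = 12544 + 3037 = 15581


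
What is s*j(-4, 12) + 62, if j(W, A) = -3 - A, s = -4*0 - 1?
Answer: 77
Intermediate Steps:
s = -1 (s = 0 - 1 = -1)
s*j(-4, 12) + 62 = -(-3 - 1*12) + 62 = -(-3 - 12) + 62 = -1*(-15) + 62 = 15 + 62 = 77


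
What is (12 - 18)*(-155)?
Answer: 930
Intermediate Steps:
(12 - 18)*(-155) = -6*(-155) = 930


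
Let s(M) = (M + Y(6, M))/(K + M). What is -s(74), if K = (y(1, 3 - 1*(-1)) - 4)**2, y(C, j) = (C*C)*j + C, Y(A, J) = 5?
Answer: -79/75 ≈ -1.0533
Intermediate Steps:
y(C, j) = C + j*C**2 (y(C, j) = C**2*j + C = j*C**2 + C = C + j*C**2)
K = 1 (K = (1*(1 + 1*(3 - 1*(-1))) - 4)**2 = (1*(1 + 1*(3 + 1)) - 4)**2 = (1*(1 + 1*4) - 4)**2 = (1*(1 + 4) - 4)**2 = (1*5 - 4)**2 = (5 - 4)**2 = 1**2 = 1)
s(M) = (5 + M)/(1 + M) (s(M) = (M + 5)/(1 + M) = (5 + M)/(1 + M))
-s(74) = -(5 + 74)/(1 + 74) = -79/75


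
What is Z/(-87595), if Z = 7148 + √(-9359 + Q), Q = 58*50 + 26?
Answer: -7148/87595 - I*√6433/87595 ≈ -0.081603 - 0.00091565*I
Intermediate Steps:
Q = 2926 (Q = 2900 + 26 = 2926)
Z = 7148 + I*√6433 (Z = 7148 + √(-9359 + 2926) = 7148 + √(-6433) = 7148 + I*√6433 ≈ 7148.0 + 80.206*I)
Z/(-87595) = (7148 + I*√6433)/(-87595) = (7148 + I*√6433)*(-1/87595) = -7148/87595 - I*√6433/87595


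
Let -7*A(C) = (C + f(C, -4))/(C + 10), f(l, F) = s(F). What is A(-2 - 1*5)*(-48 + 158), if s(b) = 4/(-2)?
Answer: 330/7 ≈ 47.143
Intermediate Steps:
s(b) = -2 (s(b) = 4*(-1/2) = -2)
f(l, F) = -2
A(C) = -(-2 + C)/(7*(10 + C)) (A(C) = -(C - 2)/(7*(C + 10)) = -(-2 + C)/(7*(10 + C)))
A(-2 - 1*5)*(-48 + 158) = ((2 - (-2 - 1*5))/(7*(10 + (-2 - 1*5))))*(-48 + 158) = ((2 - (-2 - 5))/(7*(10 + (-2 - 5))))*110 = ((2 - 1*(-7))/(7*(10 - 7)))*110 = ((1/7)*(2 + 7)/3)*110 = ((1/7)*(1/3)*9)*110 = (3/7)*110 = 330/7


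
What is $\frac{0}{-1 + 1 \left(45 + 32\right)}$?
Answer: $0$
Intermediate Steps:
$\frac{0}{-1 + 1 \left(45 + 32\right)} = \frac{0}{-1 + 1 \cdot 77} = \frac{0}{-1 + 77} = \frac{0}{76} = 0 \cdot \frac{1}{76} = 0$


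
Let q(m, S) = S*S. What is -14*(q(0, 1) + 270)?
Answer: -3794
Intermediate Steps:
q(m, S) = S**2
-14*(q(0, 1) + 270) = -14*(1**2 + 270) = -14*(1 + 270) = -14*271 = -3794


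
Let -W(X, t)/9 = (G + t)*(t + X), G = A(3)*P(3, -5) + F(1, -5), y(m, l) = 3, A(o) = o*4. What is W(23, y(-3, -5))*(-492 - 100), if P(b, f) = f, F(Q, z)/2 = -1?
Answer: -8173152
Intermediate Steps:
A(o) = 4*o
F(Q, z) = -2 (F(Q, z) = 2*(-1) = -2)
G = -62 (G = (4*3)*(-5) - 2 = 12*(-5) - 2 = -60 - 2 = -62)
W(X, t) = -9*(-62 + t)*(X + t) (W(X, t) = -9*(-62 + t)*(t + X) = -9*(-62 + t)*(X + t))
W(23, y(-3, -5))*(-492 - 100) = (-9*3**2 + 558*23 + 558*3 - 9*23*3)*(-492 - 100) = (-9*9 + 12834 + 1674 - 621)*(-592) = (-81 + 12834 + 1674 - 621)*(-592) = 13806*(-592) = -8173152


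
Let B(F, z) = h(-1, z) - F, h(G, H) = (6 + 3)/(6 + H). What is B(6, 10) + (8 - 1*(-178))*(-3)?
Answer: -9015/16 ≈ -563.44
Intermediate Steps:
h(G, H) = 9/(6 + H)
B(F, z) = -F + 9/(6 + z) (B(F, z) = 9/(6 + z) - F = -F + 9/(6 + z))
B(6, 10) + (8 - 1*(-178))*(-3) = (9 - 1*6*(6 + 10))/(6 + 10) + (8 - 1*(-178))*(-3) = (9 - 1*6*16)/16 + (8 + 178)*(-3) = (9 - 96)/16 + 186*(-3) = (1/16)*(-87) - 558 = -87/16 - 558 = -9015/16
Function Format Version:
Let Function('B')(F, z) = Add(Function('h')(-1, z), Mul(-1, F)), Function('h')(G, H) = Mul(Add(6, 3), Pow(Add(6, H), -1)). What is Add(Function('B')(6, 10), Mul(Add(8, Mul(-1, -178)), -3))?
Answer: Rational(-9015, 16) ≈ -563.44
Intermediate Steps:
Function('h')(G, H) = Mul(9, Pow(Add(6, H), -1))
Function('B')(F, z) = Add(Mul(-1, F), Mul(9, Pow(Add(6, z), -1))) (Function('B')(F, z) = Add(Mul(9, Pow(Add(6, z), -1)), Mul(-1, F)) = Add(Mul(-1, F), Mul(9, Pow(Add(6, z), -1))))
Add(Function('B')(6, 10), Mul(Add(8, Mul(-1, -178)), -3)) = Add(Mul(Pow(Add(6, 10), -1), Add(9, Mul(-1, 6, Add(6, 10)))), Mul(Add(8, Mul(-1, -178)), -3)) = Add(Mul(Pow(16, -1), Add(9, Mul(-1, 6, 16))), Mul(Add(8, 178), -3)) = Add(Mul(Rational(1, 16), Add(9, -96)), Mul(186, -3)) = Add(Mul(Rational(1, 16), -87), -558) = Add(Rational(-87, 16), -558) = Rational(-9015, 16)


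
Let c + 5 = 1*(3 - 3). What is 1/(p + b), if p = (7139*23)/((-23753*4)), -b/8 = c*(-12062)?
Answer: -95012/45841553957 ≈ -2.0726e-6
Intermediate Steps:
c = -5 (c = -5 + 1*(3 - 3) = -5 + 1*0 = -5 + 0 = -5)
b = -482480 (b = -(-40)*(-12062) = -8*60310 = -482480)
p = -164197/95012 (p = 164197/(-95012) = 164197*(-1/95012) = -164197/95012 ≈ -1.7282)
1/(p + b) = 1/(-164197/95012 - 482480) = 1/(-45841553957/95012) = -95012/45841553957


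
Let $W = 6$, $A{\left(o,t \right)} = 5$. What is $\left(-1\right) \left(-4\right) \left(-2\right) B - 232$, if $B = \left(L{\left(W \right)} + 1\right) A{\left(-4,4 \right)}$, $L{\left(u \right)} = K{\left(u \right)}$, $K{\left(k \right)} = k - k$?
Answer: $-272$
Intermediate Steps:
$K{\left(k \right)} = 0$
$L{\left(u \right)} = 0$
$B = 5$ ($B = \left(0 + 1\right) 5 = 1 \cdot 5 = 5$)
$\left(-1\right) \left(-4\right) \left(-2\right) B - 232 = \left(-1\right) \left(-4\right) \left(-2\right) 5 - 232 = 4 \left(-2\right) 5 - 232 = \left(-8\right) 5 - 232 = -40 - 232 = -272$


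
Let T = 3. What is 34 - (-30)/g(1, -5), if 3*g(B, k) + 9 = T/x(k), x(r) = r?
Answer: 197/8 ≈ 24.625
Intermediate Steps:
g(B, k) = -3 + 1/k (g(B, k) = -3 + (3/k)/3 = -3 + 1/k)
34 - (-30)/g(1, -5) = 34 - (-30)/(-3 + 1/(-5)) = 34 - (-30)/(-3 - ⅕) = 34 - (-30)/(-16/5) = 34 - (-30)*(-5)/16 = 34 - 15*5/8 = 34 - 75/8 = 197/8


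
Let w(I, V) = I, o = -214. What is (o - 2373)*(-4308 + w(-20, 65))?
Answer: 11196536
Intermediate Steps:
(o - 2373)*(-4308 + w(-20, 65)) = (-214 - 2373)*(-4308 - 20) = -2587*(-4328) = 11196536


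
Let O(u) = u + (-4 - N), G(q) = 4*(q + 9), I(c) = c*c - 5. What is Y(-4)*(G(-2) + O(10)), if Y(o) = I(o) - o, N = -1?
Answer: 525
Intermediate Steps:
I(c) = -5 + c² (I(c) = c² - 5 = -5 + c²)
Y(o) = -5 + o² - o (Y(o) = (-5 + o²) - o = -5 + o² - o)
G(q) = 36 + 4*q (G(q) = 4*(9 + q) = 36 + 4*q)
O(u) = -3 + u (O(u) = u + (-4 - 1*(-1)) = u + (-4 + 1) = u - 3 = -3 + u)
Y(-4)*(G(-2) + O(10)) = (-5 + (-4)² - 1*(-4))*((36 + 4*(-2)) + (-3 + 10)) = (-5 + 16 + 4)*((36 - 8) + 7) = 15*(28 + 7) = 15*35 = 525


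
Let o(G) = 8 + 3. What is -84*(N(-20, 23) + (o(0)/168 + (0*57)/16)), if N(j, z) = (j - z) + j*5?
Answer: 24013/2 ≈ 12007.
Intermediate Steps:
o(G) = 11
N(j, z) = -z + 6*j (N(j, z) = (j - z) + 5*j = -z + 6*j)
-84*(N(-20, 23) + (o(0)/168 + (0*57)/16)) = -84*((-1*23 + 6*(-20)) + (11/168 + (0*57)/16)) = -84*((-23 - 120) + (11*(1/168) + 0*(1/16))) = -84*(-143 + (11/168 + 0)) = -84*(-143 + 11/168) = -84*(-24013/168) = 24013/2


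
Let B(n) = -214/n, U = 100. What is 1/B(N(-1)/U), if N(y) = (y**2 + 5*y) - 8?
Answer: 3/5350 ≈ 0.00056075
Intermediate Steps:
N(y) = -8 + y**2 + 5*y
1/B(N(-1)/U) = 1/(-214*100/(-8 + (-1)**2 + 5*(-1))) = 1/(-214*100/(-8 + 1 - 5)) = 1/(-214/((-12*1/100))) = 1/(-214/(-3/25)) = 1/(-214*(-25/3)) = 1/(5350/3) = 3/5350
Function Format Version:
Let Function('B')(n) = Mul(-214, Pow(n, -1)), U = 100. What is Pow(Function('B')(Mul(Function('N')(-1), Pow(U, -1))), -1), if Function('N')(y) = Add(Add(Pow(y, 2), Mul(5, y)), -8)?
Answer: Rational(3, 5350) ≈ 0.00056075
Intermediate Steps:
Function('N')(y) = Add(-8, Pow(y, 2), Mul(5, y))
Pow(Function('B')(Mul(Function('N')(-1), Pow(U, -1))), -1) = Pow(Mul(-214, Pow(Mul(Add(-8, Pow(-1, 2), Mul(5, -1)), Pow(100, -1)), -1)), -1) = Pow(Mul(-214, Pow(Mul(Add(-8, 1, -5), Rational(1, 100)), -1)), -1) = Pow(Mul(-214, Pow(Mul(-12, Rational(1, 100)), -1)), -1) = Pow(Mul(-214, Pow(Rational(-3, 25), -1)), -1) = Pow(Mul(-214, Rational(-25, 3)), -1) = Pow(Rational(5350, 3), -1) = Rational(3, 5350)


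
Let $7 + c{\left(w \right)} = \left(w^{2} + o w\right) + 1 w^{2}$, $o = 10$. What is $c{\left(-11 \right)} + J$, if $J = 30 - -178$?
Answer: $333$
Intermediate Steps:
$J = 208$ ($J = 30 + 178 = 208$)
$c{\left(w \right)} = -7 + 2 w^{2} + 10 w$ ($c{\left(w \right)} = -7 + \left(\left(w^{2} + 10 w\right) + 1 w^{2}\right) = -7 + \left(\left(w^{2} + 10 w\right) + w^{2}\right) = -7 + \left(2 w^{2} + 10 w\right) = -7 + 2 w^{2} + 10 w$)
$c{\left(-11 \right)} + J = \left(-7 + 2 \left(-11\right)^{2} + 10 \left(-11\right)\right) + 208 = \left(-7 + 2 \cdot 121 - 110\right) + 208 = \left(-7 + 242 - 110\right) + 208 = 125 + 208 = 333$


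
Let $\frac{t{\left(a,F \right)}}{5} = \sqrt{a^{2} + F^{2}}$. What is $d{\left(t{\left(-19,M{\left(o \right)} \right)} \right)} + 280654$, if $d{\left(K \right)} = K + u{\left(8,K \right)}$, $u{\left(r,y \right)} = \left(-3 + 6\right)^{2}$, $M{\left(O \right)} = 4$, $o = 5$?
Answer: $280663 + 5 \sqrt{377} \approx 2.8076 \cdot 10^{5}$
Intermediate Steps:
$u{\left(r,y \right)} = 9$ ($u{\left(r,y \right)} = 3^{2} = 9$)
$t{\left(a,F \right)} = 5 \sqrt{F^{2} + a^{2}}$ ($t{\left(a,F \right)} = 5 \sqrt{a^{2} + F^{2}} = 5 \sqrt{F^{2} + a^{2}}$)
$d{\left(K \right)} = 9 + K$ ($d{\left(K \right)} = K + 9 = 9 + K$)
$d{\left(t{\left(-19,M{\left(o \right)} \right)} \right)} + 280654 = \left(9 + 5 \sqrt{4^{2} + \left(-19\right)^{2}}\right) + 280654 = \left(9 + 5 \sqrt{16 + 361}\right) + 280654 = \left(9 + 5 \sqrt{377}\right) + 280654 = 280663 + 5 \sqrt{377}$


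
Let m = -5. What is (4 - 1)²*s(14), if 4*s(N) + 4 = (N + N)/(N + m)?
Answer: -2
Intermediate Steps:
s(N) = -1 + N/(2*(-5 + N)) (s(N) = -1 + ((N + N)/(N - 5))/4 = -1 + ((2*N)/(-5 + N))/4 = -1 + (2*N/(-5 + N))/4 = -1 + N/(2*(-5 + N)))
(4 - 1)²*s(14) = (4 - 1)²*((10 - 1*14)/(2*(-5 + 14))) = 3²*((½)*(10 - 14)/9) = 9*((½)*(⅑)*(-4)) = 9*(-2/9) = -2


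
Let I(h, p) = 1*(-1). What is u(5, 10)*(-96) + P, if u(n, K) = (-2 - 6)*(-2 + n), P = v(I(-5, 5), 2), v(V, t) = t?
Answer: 2306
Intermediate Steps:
I(h, p) = -1
P = 2
u(n, K) = 16 - 8*n (u(n, K) = -8*(-2 + n) = 16 - 8*n)
u(5, 10)*(-96) + P = (16 - 8*5)*(-96) + 2 = (16 - 40)*(-96) + 2 = -24*(-96) + 2 = 2304 + 2 = 2306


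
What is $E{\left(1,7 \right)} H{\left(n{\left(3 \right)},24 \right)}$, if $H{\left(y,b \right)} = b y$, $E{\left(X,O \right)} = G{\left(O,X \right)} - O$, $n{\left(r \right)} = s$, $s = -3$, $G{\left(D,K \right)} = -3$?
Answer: $720$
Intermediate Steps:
$n{\left(r \right)} = -3$
$E{\left(X,O \right)} = -3 - O$
$E{\left(1,7 \right)} H{\left(n{\left(3 \right)},24 \right)} = \left(-3 - 7\right) 24 \left(-3\right) = \left(-3 - 7\right) \left(-72\right) = \left(-10\right) \left(-72\right) = 720$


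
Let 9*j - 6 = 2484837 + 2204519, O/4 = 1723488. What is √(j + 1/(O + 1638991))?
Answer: 5*√13657507267174907585/25598829 ≈ 721.83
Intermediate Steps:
O = 6893952 (O = 4*1723488 = 6893952)
j = 4689362/9 (j = ⅔ + (2484837 + 2204519)/9 = ⅔ + (⅑)*4689356 = ⅔ + 4689356/9 = 4689362/9 ≈ 5.2104e+5)
√(j + 1/(O + 1638991)) = √(4689362/9 + 1/(6893952 + 1638991)) = √(4689362/9 + 1/8532943) = √(40014058652375/76796487) = 5*√13657507267174907585/25598829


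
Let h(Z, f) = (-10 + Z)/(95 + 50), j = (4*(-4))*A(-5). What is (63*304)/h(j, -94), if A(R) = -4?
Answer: 154280/3 ≈ 51427.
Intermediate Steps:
j = 64 (j = (4*(-4))*(-4) = -16*(-4) = 64)
h(Z, f) = -2/29 + Z/145 (h(Z, f) = (-10 + Z)/145 = (-10 + Z)*(1/145) = -2/29 + Z/145)
(63*304)/h(j, -94) = (63*304)/(-2/29 + (1/145)*64) = 19152/(-2/29 + 64/145) = 19152/(54/145) = 19152*(145/54) = 154280/3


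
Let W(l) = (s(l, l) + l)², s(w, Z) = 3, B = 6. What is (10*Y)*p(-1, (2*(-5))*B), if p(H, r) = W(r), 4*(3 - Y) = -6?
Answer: 146205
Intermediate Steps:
Y = 9/2 (Y = 3 - ¼*(-6) = 3 + 3/2 = 9/2 ≈ 4.5000)
W(l) = (3 + l)²
p(H, r) = (3 + r)²
(10*Y)*p(-1, (2*(-5))*B) = (10*(9/2))*(3 + (2*(-5))*6)² = 45*(3 - 10*6)² = 45*(3 - 60)² = 45*(-57)² = 45*3249 = 146205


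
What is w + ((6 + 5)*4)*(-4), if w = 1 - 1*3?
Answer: -178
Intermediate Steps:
w = -2 (w = 1 - 3 = -2)
w + ((6 + 5)*4)*(-4) = -2 + ((6 + 5)*4)*(-4) = -2 + (11*4)*(-4) = -2 + 44*(-4) = -2 - 176 = -178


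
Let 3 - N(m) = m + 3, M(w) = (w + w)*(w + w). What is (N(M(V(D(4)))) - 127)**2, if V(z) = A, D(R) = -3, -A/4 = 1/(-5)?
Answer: 10491121/625 ≈ 16786.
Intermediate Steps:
A = 4/5 (A = -4/(-5) = -4*(-1/5) = 4/5 ≈ 0.80000)
V(z) = 4/5
M(w) = 4*w**2 (M(w) = (2*w)*(2*w) = 4*w**2)
N(m) = -m (N(m) = 3 - (m + 3) = 3 - (3 + m) = 3 + (-3 - m) = -m)
(N(M(V(D(4)))) - 127)**2 = (-4*(4/5)**2 - 127)**2 = (-4*16/25 - 127)**2 = (-1*64/25 - 127)**2 = (-64/25 - 127)**2 = (-3239/25)**2 = 10491121/625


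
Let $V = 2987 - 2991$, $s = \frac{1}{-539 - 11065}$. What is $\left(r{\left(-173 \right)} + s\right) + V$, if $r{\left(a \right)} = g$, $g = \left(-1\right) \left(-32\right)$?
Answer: $\frac{324911}{11604} \approx 28.0$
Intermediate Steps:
$s = - \frac{1}{11604}$ ($s = \frac{1}{-11604} = - \frac{1}{11604} \approx -8.6177 \cdot 10^{-5}$)
$V = -4$
$g = 32$
$r{\left(a \right)} = 32$
$\left(r{\left(-173 \right)} + s\right) + V = \left(32 - \frac{1}{11604}\right) - 4 = \frac{371327}{11604} - 4 = \frac{324911}{11604}$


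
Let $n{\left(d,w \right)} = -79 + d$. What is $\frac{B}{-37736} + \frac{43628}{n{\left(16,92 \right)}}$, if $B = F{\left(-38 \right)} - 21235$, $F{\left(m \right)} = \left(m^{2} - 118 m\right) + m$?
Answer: $- \frac{1645379473}{2377368} \approx -692.1$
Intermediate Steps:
$F{\left(m \right)} = m^{2} - 117 m$
$B = -15345$ ($B = - 38 \left(-117 - 38\right) - 21235 = \left(-38\right) \left(-155\right) - 21235 = 5890 - 21235 = -15345$)
$\frac{B}{-37736} + \frac{43628}{n{\left(16,92 \right)}} = - \frac{15345}{-37736} + \frac{43628}{-79 + 16} = \left(-15345\right) \left(- \frac{1}{37736}\right) + \frac{43628}{-63} = \frac{15345}{37736} + 43628 \left(- \frac{1}{63}\right) = \frac{15345}{37736} - \frac{43628}{63} = - \frac{1645379473}{2377368}$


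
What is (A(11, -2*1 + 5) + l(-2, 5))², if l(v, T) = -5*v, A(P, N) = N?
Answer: 169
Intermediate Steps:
(A(11, -2*1 + 5) + l(-2, 5))² = ((-2*1 + 5) - 5*(-2))² = ((-2 + 5) + 10)² = (3 + 10)² = 13² = 169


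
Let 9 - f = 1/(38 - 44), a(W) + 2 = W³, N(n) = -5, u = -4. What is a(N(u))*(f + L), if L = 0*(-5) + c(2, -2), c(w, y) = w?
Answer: -8509/6 ≈ -1418.2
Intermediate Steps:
a(W) = -2 + W³
f = 55/6 (f = 9 - 1/(38 - 44) = 9 - 1/(-6) = 9 - 1*(-⅙) = 9 + ⅙ = 55/6 ≈ 9.1667)
L = 2 (L = 0*(-5) + 2 = 0 + 2 = 2)
a(N(u))*(f + L) = (-2 + (-5)³)*(55/6 + 2) = (-2 - 125)*(67/6) = -127*67/6 = -8509/6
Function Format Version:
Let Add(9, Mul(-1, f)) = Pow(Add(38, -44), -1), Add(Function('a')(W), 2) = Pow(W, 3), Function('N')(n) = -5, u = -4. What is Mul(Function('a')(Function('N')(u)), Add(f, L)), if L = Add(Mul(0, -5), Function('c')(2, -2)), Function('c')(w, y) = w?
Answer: Rational(-8509, 6) ≈ -1418.2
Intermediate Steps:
Function('a')(W) = Add(-2, Pow(W, 3))
f = Rational(55, 6) (f = Add(9, Mul(-1, Pow(Add(38, -44), -1))) = Add(9, Mul(-1, Pow(-6, -1))) = Add(9, Mul(-1, Rational(-1, 6))) = Add(9, Rational(1, 6)) = Rational(55, 6) ≈ 9.1667)
L = 2 (L = Add(Mul(0, -5), 2) = Add(0, 2) = 2)
Mul(Function('a')(Function('N')(u)), Add(f, L)) = Mul(Add(-2, Pow(-5, 3)), Add(Rational(55, 6), 2)) = Mul(Add(-2, -125), Rational(67, 6)) = Mul(-127, Rational(67, 6)) = Rational(-8509, 6)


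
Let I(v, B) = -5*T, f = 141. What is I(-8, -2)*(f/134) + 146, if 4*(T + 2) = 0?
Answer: 10487/67 ≈ 156.52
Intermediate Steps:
T = -2 (T = -2 + (¼)*0 = -2 + 0 = -2)
I(v, B) = 10 (I(v, B) = -5*(-2) = 10)
I(-8, -2)*(f/134) + 146 = 10*(141/134) + 146 = 705/67 + 146 = 10487/67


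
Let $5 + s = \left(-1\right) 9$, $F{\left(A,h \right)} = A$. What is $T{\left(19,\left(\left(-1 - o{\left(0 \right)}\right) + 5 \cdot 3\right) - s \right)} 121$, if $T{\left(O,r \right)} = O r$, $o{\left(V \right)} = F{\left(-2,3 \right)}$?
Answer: $68970$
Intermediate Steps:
$o{\left(V \right)} = -2$
$s = -14$ ($s = -5 - 9 = -14$)
$T{\left(19,\left(\left(-1 - o{\left(0 \right)}\right) + 5 \cdot 3\right) - s \right)} 121 = 19 \left(\left(\left(-1 - -2\right) + 5 \cdot 3\right) - -14\right) 121 = 19 \left(\left(\left(-1 + 2\right) + 15\right) + 14\right) 121 = 19 \left(\left(1 + 15\right) + 14\right) 121 = 19 \left(16 + 14\right) 121 = 19 \cdot 30 \cdot 121 = 570 \cdot 121 = 68970$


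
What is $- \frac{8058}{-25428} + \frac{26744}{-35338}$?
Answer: $- \frac{32941069}{74881222} \approx -0.43991$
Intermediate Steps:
$- \frac{8058}{-25428} + \frac{26744}{-35338} = \left(-8058\right) \left(- \frac{1}{25428}\right) + 26744 \left(- \frac{1}{35338}\right) = \frac{1343}{4238} - \frac{13372}{17669} = - \frac{32941069}{74881222}$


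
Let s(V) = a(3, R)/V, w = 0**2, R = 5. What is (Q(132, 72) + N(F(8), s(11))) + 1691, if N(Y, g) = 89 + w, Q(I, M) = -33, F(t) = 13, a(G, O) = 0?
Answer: 1747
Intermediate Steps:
w = 0
s(V) = 0 (s(V) = 0/V = 0)
N(Y, g) = 89 (N(Y, g) = 89 + 0 = 89)
(Q(132, 72) + N(F(8), s(11))) + 1691 = (-33 + 89) + 1691 = 56 + 1691 = 1747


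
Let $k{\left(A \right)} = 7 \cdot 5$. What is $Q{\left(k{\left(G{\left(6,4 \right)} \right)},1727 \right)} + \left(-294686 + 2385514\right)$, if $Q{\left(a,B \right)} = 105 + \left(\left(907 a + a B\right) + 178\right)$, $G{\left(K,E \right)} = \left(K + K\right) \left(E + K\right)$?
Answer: $2183301$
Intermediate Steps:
$G{\left(K,E \right)} = 2 K \left(E + K\right)$
$k{\left(A \right)} = 35$
$Q{\left(a,B \right)} = 283 + 907 a + B a$ ($Q{\left(a,B \right)} = 105 + \left(\left(907 a + B a\right) + 178\right) = 105 + \left(178 + 907 a + B a\right) = 283 + 907 a + B a$)
$Q{\left(k{\left(G{\left(6,4 \right)} \right)},1727 \right)} + \left(-294686 + 2385514\right) = \left(283 + 907 \cdot 35 + 1727 \cdot 35\right) + \left(-294686 + 2385514\right) = \left(283 + 31745 + 60445\right) + 2090828 = 92473 + 2090828 = 2183301$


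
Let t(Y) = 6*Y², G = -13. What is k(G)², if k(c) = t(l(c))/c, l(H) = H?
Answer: 6084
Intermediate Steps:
k(c) = 6*c (k(c) = (6*c²)/c = 6*c)
k(G)² = (6*(-13))² = (-78)² = 6084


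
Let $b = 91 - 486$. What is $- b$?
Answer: $395$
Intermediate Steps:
$b = -395$ ($b = 91 - 486 = -395$)
$- b = \left(-1\right) \left(-395\right) = 395$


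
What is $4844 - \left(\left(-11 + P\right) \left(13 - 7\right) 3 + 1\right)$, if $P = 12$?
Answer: $4825$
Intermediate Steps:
$4844 - \left(\left(-11 + P\right) \left(13 - 7\right) 3 + 1\right) = 4844 - \left(\left(-11 + 12\right) \left(13 - 7\right) 3 + 1\right) = 4844 - \left(1 \cdot 6 \cdot 3 + 1\right) = 4844 - \left(6 \cdot 3 + 1\right) = 4844 - \left(18 + 1\right) = 4844 - 19 = 4825$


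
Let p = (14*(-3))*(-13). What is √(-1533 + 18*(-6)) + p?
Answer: 546 + I*√1641 ≈ 546.0 + 40.509*I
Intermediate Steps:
p = 546 (p = -42*(-13) = 546)
√(-1533 + 18*(-6)) + p = √(-1533 + 18*(-6)) + 546 = √(-1533 - 108) + 546 = √(-1641) + 546 = I*√1641 + 546 = 546 + I*√1641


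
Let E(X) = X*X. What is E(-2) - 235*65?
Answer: -15271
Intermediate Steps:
E(X) = X²
E(-2) - 235*65 = (-2)² - 235*65 = 4 - 15275 = -15271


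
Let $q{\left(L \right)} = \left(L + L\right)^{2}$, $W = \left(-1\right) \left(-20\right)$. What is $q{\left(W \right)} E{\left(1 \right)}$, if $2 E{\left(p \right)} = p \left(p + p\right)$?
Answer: $1600$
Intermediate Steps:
$W = 20$
$q{\left(L \right)} = 4 L^{2}$ ($q{\left(L \right)} = \left(2 L\right)^{2} = 4 L^{2}$)
$E{\left(p \right)} = p^{2}$ ($E{\left(p \right)} = \frac{p \left(p + p\right)}{2} = \frac{p 2 p}{2} = \frac{2 p^{2}}{2} = p^{2}$)
$q{\left(W \right)} E{\left(1 \right)} = 4 \cdot 20^{2} \cdot 1^{2} = 4 \cdot 400 \cdot 1 = 1600 \cdot 1 = 1600$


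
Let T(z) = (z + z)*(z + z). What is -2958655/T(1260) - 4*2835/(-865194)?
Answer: -11846652467/26163466560 ≈ -0.45279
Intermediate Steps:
T(z) = 4*z**2 (T(z) = (2*z)*(2*z) = 4*z**2)
-2958655/T(1260) - 4*2835/(-865194) = -2958655/(4*1260**2) - 4*2835/(-865194) = -2958655/(4*1587600) - 11340*(-1/865194) = -2958655/6350400 + 1890/144199 = -2958655*1/6350400 + 1890/144199 = -84533/181440 + 1890/144199 = -11846652467/26163466560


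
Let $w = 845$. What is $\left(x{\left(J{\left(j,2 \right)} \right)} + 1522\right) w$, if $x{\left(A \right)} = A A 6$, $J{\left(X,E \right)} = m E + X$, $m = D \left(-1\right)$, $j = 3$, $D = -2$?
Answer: $1534520$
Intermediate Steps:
$m = 2$ ($m = \left(-2\right) \left(-1\right) = 2$)
$J{\left(X,E \right)} = X + 2 E$ ($J{\left(X,E \right)} = 2 E + X = X + 2 E$)
$x{\left(A \right)} = 6 A^{2}$ ($x{\left(A \right)} = A^{2} \cdot 6 = 6 A^{2}$)
$\left(x{\left(J{\left(j,2 \right)} \right)} + 1522\right) w = \left(6 \left(3 + 2 \cdot 2\right)^{2} + 1522\right) 845 = \left(6 \left(3 + 4\right)^{2} + 1522\right) 845 = \left(6 \cdot 7^{2} + 1522\right) 845 = \left(6 \cdot 49 + 1522\right) 845 = \left(294 + 1522\right) 845 = 1816 \cdot 845 = 1534520$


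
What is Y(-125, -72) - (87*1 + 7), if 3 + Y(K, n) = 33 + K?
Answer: -189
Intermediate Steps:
Y(K, n) = 30 + K (Y(K, n) = -3 + (33 + K) = 30 + K)
Y(-125, -72) - (87*1 + 7) = (30 - 125) - (87*1 + 7) = -95 - (87 + 7) = -95 - 1*94 = -95 - 94 = -189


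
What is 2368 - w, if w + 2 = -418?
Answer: 2788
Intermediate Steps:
w = -420 (w = -2 - 418 = -420)
2368 - w = 2368 - 1*(-420) = 2368 + 420 = 2788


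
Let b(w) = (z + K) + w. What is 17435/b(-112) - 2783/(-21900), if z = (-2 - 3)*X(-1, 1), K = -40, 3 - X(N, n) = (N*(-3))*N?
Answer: -190659997/1992900 ≈ -95.670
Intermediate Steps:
X(N, n) = 3 + 3*N² (X(N, n) = 3 - N*(-3)*N = 3 - (-3*N)*N = 3 - (-3)*N² = 3 + 3*N²)
z = -30 (z = (-2 - 3)*(3 + 3*(-1)²) = -5*(3 + 3*1) = -5*(3 + 3) = -5*6 = -30)
b(w) = -70 + w (b(w) = (-30 - 40) + w = -70 + w)
17435/b(-112) - 2783/(-21900) = 17435/(-70 - 112) - 2783/(-21900) = 17435/(-182) - 2783*(-1/21900) = 17435*(-1/182) + 2783/21900 = -17435/182 + 2783/21900 = -190659997/1992900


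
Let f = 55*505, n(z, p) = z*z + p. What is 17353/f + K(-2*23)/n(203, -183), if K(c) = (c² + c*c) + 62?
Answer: 415595014/569748575 ≈ 0.72944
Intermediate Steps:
n(z, p) = p + z² (n(z, p) = z² + p = p + z²)
K(c) = 62 + 2*c² (K(c) = (c² + c²) + 62 = 2*c² + 62 = 62 + 2*c²)
f = 27775
17353/f + K(-2*23)/n(203, -183) = 17353/27775 + (62 + 2*(-2*23)²)/(-183 + 203²) = 17353*(1/27775) + (62 + 2*(-46)²)/(-183 + 41209) = 17353/27775 + (62 + 2*2116)/41026 = 17353/27775 + (62 + 4232)*(1/41026) = 17353/27775 + 4294*(1/41026) = 17353/27775 + 2147/20513 = 415595014/569748575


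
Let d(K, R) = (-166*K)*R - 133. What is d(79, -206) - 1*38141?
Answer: 2663210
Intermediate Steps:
d(K, R) = -133 - 166*K*R (d(K, R) = -166*K*R - 133 = -133 - 166*K*R)
d(79, -206) - 1*38141 = (-133 - 166*79*(-206)) - 1*38141 = (-133 + 2701484) - 38141 = 2701351 - 38141 = 2663210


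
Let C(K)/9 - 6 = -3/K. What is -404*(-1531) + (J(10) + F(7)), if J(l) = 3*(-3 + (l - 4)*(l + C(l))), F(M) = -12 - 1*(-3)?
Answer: 3098047/5 ≈ 6.1961e+5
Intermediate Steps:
C(K) = 54 - 27/K (C(K) = 54 + 9*(-3/K) = 54 - 27/K)
F(M) = -9 (F(M) = -12 + 3 = -9)
J(l) = -9 + 3*(-4 + l)*(54 + l - 27/l) (J(l) = 3*(-3 + (l - 4)*(l + (54 - 27/l))) = 3*(-3 + (-4 + l)*(54 + l - 27/l)) = -9 + 3*(-4 + l)*(54 + l - 27/l))
-404*(-1531) + (J(10) + F(7)) = -404*(-1531) + ((-738 + 3*10**2 + 150*10 + 324/10) - 9) = 618524 + ((-738 + 3*100 + 1500 + 324*(1/10)) - 9) = 618524 + ((-738 + 300 + 1500 + 162/5) - 9) = 618524 + (5472/5 - 9) = 618524 + 5427/5 = 3098047/5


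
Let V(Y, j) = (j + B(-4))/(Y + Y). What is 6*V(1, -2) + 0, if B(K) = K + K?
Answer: -30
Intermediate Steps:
B(K) = 2*K
V(Y, j) = (-8 + j)/(2*Y) (V(Y, j) = (j + 2*(-4))/(Y + Y) = (j - 8)/((2*Y)) = (-8 + j)*(1/(2*Y)) = (-8 + j)/(2*Y))
6*V(1, -2) + 0 = 6*((½)*(-8 - 2)/1) + 0 = 6*((½)*1*(-10)) + 0 = 6*(-5) + 0 = -30 + 0 = -30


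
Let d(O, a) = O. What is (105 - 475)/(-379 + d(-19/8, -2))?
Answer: 2960/3051 ≈ 0.97017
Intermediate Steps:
(105 - 475)/(-379 + d(-19/8, -2)) = (105 - 475)/(-379 - 19/8) = -370/(-379 - 19*1/8) = -370/(-379 - 19/8) = -370/(-3051/8) = -370*(-8/3051) = 2960/3051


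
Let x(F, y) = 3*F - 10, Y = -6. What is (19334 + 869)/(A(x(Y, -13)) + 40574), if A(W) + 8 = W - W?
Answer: 20203/40566 ≈ 0.49803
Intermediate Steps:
x(F, y) = -10 + 3*F
A(W) = -8 (A(W) = -8 + (W - W) = -8 + 0 = -8)
(19334 + 869)/(A(x(Y, -13)) + 40574) = (19334 + 869)/(-8 + 40574) = 20203/40566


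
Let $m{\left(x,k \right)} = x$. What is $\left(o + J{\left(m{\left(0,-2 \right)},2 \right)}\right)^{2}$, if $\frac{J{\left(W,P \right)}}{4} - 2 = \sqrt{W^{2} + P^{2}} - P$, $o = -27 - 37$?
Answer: $3136$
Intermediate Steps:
$o = -64$
$J{\left(W,P \right)} = 8 - 4 P + 4 \sqrt{P^{2} + W^{2}}$ ($J{\left(W,P \right)} = 8 + 4 \left(\sqrt{W^{2} + P^{2}} - P\right) = 8 + 4 \left(\sqrt{P^{2} + W^{2}} - P\right) = 8 - \left(- 4 \sqrt{P^{2} + W^{2}} + 4 P\right) = 8 - 4 P + 4 \sqrt{P^{2} + W^{2}}$)
$\left(o + J{\left(m{\left(0,-2 \right)},2 \right)}\right)^{2} = \left(-64 + \left(8 - 8 + 4 \sqrt{2^{2} + 0^{2}}\right)\right)^{2} = \left(-64 + \left(8 - 8 + 4 \sqrt{4 + 0}\right)\right)^{2} = \left(-64 + \left(8 - 8 + 4 \sqrt{4}\right)\right)^{2} = \left(-64 + \left(8 - 8 + 4 \cdot 2\right)\right)^{2} = \left(-64 + \left(8 - 8 + 8\right)\right)^{2} = \left(-64 + 8\right)^{2} = \left(-56\right)^{2} = 3136$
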